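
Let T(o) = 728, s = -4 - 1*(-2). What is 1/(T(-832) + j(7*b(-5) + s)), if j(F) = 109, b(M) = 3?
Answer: 1/837 ≈ 0.0011947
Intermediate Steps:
s = -2 (s = -4 + 2 = -2)
1/(T(-832) + j(7*b(-5) + s)) = 1/(728 + 109) = 1/837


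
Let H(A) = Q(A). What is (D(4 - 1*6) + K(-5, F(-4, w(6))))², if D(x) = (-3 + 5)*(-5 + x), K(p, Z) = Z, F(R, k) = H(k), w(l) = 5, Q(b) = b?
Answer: 81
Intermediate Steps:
H(A) = A
F(R, k) = k
D(x) = -10 + 2*x (D(x) = 2*(-5 + x) = -10 + 2*x)
(D(4 - 1*6) + K(-5, F(-4, w(6))))² = ((-10 + 2*(4 - 1*6)) + 5)² = ((-10 + 2*(4 - 6)) + 5)² = ((-10 + 2*(-2)) + 5)² = ((-10 - 4) + 5)² = (-14 + 5)² = (-9)² = 81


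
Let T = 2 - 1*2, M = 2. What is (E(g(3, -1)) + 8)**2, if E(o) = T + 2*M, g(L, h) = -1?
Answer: 144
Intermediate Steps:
T = 0 (T = 2 - 2 = 0)
E(o) = 4 (E(o) = 0 + 2*2 = 0 + 4 = 4)
(E(g(3, -1)) + 8)**2 = (4 + 8)**2 = 12**2 = 144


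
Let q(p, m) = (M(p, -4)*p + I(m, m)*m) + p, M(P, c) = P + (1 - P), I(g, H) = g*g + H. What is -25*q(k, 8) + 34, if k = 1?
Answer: -14416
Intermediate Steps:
I(g, H) = H + g² (I(g, H) = g² + H = H + g²)
M(P, c) = 1
q(p, m) = 2*p + m*(m + m²) (q(p, m) = (1*p + (m + m²)*m) + p = (p + m*(m + m²)) + p = 2*p + m*(m + m²))
-25*q(k, 8) + 34 = -25*(2*1 + 8²*(1 + 8)) + 34 = -25*(2 + 64*9) + 34 = -25*(2 + 576) + 34 = -25*578 + 34 = -14450 + 34 = -14416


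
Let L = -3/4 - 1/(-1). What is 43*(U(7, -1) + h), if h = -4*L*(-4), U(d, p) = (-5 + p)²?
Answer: 1720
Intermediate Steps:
L = ¼ (L = -3*¼ - 1*(-1) = -¾ + 1 = ¼ ≈ 0.25000)
h = 4 (h = -4*¼*(-4) = -1*(-4) = 4)
43*(U(7, -1) + h) = 43*((-5 - 1)² + 4) = 43*((-6)² + 4) = 43*(36 + 4) = 43*40 = 1720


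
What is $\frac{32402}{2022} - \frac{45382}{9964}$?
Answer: $\frac{57772781}{5036802} \approx 11.47$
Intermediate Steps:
$\frac{32402}{2022} - \frac{45382}{9964} = 32402 \cdot \frac{1}{2022} - \frac{22691}{4982} = \frac{16201}{1011} - \frac{22691}{4982} = \frac{57772781}{5036802}$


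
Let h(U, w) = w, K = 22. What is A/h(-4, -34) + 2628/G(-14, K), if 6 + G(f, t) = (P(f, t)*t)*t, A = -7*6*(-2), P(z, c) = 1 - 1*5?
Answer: -63120/16507 ≈ -3.8238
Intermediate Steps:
P(z, c) = -4 (P(z, c) = 1 - 5 = -4)
A = 84 (A = -42*(-2) = 84)
G(f, t) = -6 - 4*t² (G(f, t) = -6 + (-4*t)*t = -6 - 4*t²)
A/h(-4, -34) + 2628/G(-14, K) = 84/(-34) + 2628/(-6 - 4*22²) = 84*(-1/34) + 2628/(-6 - 4*484) = -42/17 + 2628/(-6 - 1936) = -42/17 + 2628/(-1942) = -42/17 + 2628*(-1/1942) = -42/17 - 1314/971 = -63120/16507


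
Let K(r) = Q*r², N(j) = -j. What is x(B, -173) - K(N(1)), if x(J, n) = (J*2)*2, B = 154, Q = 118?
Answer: 498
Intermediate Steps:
x(J, n) = 4*J (x(J, n) = (2*J)*2 = 4*J)
K(r) = 118*r²
x(B, -173) - K(N(1)) = 4*154 - 118*(-1*1)² = 616 - 118*(-1)² = 616 - 118 = 498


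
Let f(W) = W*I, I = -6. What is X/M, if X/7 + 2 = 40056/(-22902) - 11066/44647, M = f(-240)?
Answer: -1191990611/61350335640 ≈ -0.019429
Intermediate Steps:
f(W) = -6*W (f(W) = W*(-6) = -6*W)
M = 1440 (M = -6*(-240) = 1440)
X = -4767962444/170417599 (X = -14 + 7*(40056/(-22902) - 11066/44647) = -14 + 7*(40056*(-1/22902) - 11066*1/44647) = -14 + 7*(-6676/3817 - 11066/44647) = -14 + 7*(-340302294/170417599) = -14 - 2382116058/170417599 = -4767962444/170417599 ≈ -27.978)
X/M = -4767962444/170417599/1440 = -4767962444/170417599*1/1440 = -1191990611/61350335640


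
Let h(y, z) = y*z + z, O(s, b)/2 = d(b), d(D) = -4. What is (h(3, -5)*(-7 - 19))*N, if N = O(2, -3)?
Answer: -4160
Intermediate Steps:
O(s, b) = -8 (O(s, b) = 2*(-4) = -8)
h(y, z) = z + y*z
N = -8
(h(3, -5)*(-7 - 19))*N = ((-5*(1 + 3))*(-7 - 19))*(-8) = (-5*4*(-26))*(-8) = -20*(-26)*(-8) = 520*(-8) = -4160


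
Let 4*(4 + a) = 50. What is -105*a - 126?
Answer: -2037/2 ≈ -1018.5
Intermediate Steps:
a = 17/2 (a = -4 + (¼)*50 = -4 + 25/2 = 17/2 ≈ 8.5000)
-105*a - 126 = -105*17/2 - 126 = -1785/2 - 126 = -2037/2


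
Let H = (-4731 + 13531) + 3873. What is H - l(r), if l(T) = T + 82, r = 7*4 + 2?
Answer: 12561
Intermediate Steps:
r = 30 (r = 28 + 2 = 30)
l(T) = 82 + T
H = 12673 (H = 8800 + 3873 = 12673)
H - l(r) = 12673 - (82 + 30) = 12673 - 1*112 = 12673 - 112 = 12561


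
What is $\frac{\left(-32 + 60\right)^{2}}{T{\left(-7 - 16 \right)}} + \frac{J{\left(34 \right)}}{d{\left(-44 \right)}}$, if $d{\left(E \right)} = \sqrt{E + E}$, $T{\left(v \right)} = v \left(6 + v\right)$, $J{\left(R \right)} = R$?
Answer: $\frac{784}{391} - \frac{17 i \sqrt{22}}{22} \approx 2.0051 - 3.6244 i$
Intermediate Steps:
$d{\left(E \right)} = \sqrt{2} \sqrt{E}$ ($d{\left(E \right)} = \sqrt{2 E} = \sqrt{2} \sqrt{E}$)
$\frac{\left(-32 + 60\right)^{2}}{T{\left(-7 - 16 \right)}} + \frac{J{\left(34 \right)}}{d{\left(-44 \right)}} = \frac{\left(-32 + 60\right)^{2}}{\left(-7 - 16\right) \left(6 - 23\right)} + \frac{34}{\sqrt{2} \sqrt{-44}} = \frac{28^{2}}{\left(-7 - 16\right) \left(6 - 23\right)} + \frac{34}{\sqrt{2} \cdot 2 i \sqrt{11}} = \frac{784}{\left(-23\right) \left(6 - 23\right)} + \frac{34}{2 i \sqrt{22}} = \frac{784}{\left(-23\right) \left(-17\right)} + 34 \left(- \frac{i \sqrt{22}}{44}\right) = \frac{784}{391} - \frac{17 i \sqrt{22}}{22}$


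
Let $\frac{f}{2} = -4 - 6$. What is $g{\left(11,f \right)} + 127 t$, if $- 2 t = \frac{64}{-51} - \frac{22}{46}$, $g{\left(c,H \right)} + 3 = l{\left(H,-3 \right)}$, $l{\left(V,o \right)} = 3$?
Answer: $\frac{258191}{2346} \approx 110.06$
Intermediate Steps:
$f = -20$ ($f = 2 \left(-4 - 6\right) = 2 \left(-10\right) = -20$)
$g{\left(c,H \right)} = 0$ ($g{\left(c,H \right)} = -3 + 3 = 0$)
$t = \frac{2033}{2346}$ ($t = - \frac{\frac{64}{-51} - \frac{22}{46}}{2} = - \frac{64 \left(- \frac{1}{51}\right) - \frac{11}{23}}{2} = - \frac{- \frac{64}{51} - \frac{11}{23}}{2} = \left(- \frac{1}{2}\right) \left(- \frac{2033}{1173}\right) = \frac{2033}{2346} \approx 0.86658$)
$g{\left(11,f \right)} + 127 t = 0 + 127 \cdot \frac{2033}{2346} = 0 + \frac{258191}{2346} = \frac{258191}{2346}$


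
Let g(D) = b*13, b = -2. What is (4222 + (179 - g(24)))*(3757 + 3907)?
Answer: 33928528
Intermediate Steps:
g(D) = -26 (g(D) = -2*13 = -26)
(4222 + (179 - g(24)))*(3757 + 3907) = (4222 + (179 - 1*(-26)))*(3757 + 3907) = (4222 + (179 + 26))*7664 = (4222 + 205)*7664 = 4427*7664 = 33928528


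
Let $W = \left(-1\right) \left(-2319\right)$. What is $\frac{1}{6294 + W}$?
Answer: $\frac{1}{8613} \approx 0.0001161$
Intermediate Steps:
$W = 2319$
$\frac{1}{6294 + W} = \frac{1}{6294 + 2319} = \frac{1}{8613}$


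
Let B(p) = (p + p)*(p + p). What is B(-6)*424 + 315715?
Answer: 376771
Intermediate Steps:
B(p) = 4*p**2 (B(p) = (2*p)*(2*p) = 4*p**2)
B(-6)*424 + 315715 = (4*(-6)**2)*424 + 315715 = (4*36)*424 + 315715 = 144*424 + 315715 = 61056 + 315715 = 376771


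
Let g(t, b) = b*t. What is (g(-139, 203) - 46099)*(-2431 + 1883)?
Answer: 40725168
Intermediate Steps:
(g(-139, 203) - 46099)*(-2431 + 1883) = (203*(-139) - 46099)*(-2431 + 1883) = (-28217 - 46099)*(-548) = -74316*(-548) = 40725168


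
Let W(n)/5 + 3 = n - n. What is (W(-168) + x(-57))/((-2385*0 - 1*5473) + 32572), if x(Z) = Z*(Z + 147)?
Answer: -1715/9033 ≈ -0.18986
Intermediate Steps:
W(n) = -15 (W(n) = -15 + 5*(n - n) = -15 + 5*0 = -15 + 0 = -15)
x(Z) = Z*(147 + Z)
(W(-168) + x(-57))/((-2385*0 - 1*5473) + 32572) = (-15 - 57*(147 - 57))/((-2385*0 - 1*5473) + 32572) = (-15 - 57*90)/((0 - 5473) + 32572) = (-15 - 5130)/(-5473 + 32572) = -5145/27099 = -5145*1/27099 = -1715/9033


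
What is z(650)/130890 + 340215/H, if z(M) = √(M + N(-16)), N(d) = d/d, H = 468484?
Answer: 340215/468484 + √651/130890 ≈ 0.72640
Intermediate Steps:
N(d) = 1
z(M) = √(1 + M) (z(M) = √(M + 1) = √(1 + M))
z(650)/130890 + 340215/H = √(1 + 650)/130890 + 340215/468484 = √651*(1/130890) + 340215*(1/468484) = √651/130890 + 340215/468484 = 340215/468484 + √651/130890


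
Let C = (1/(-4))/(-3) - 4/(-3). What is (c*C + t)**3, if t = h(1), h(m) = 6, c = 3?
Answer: 68921/64 ≈ 1076.9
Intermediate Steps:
t = 6
C = 17/12 (C = (1*(-1/4))*(-1/3) - 4*(-1/3) = -1/4*(-1/3) + 4/3 = 1/12 + 4/3 = 17/12 ≈ 1.4167)
(c*C + t)**3 = (3*(17/12) + 6)**3 = (17/4 + 6)**3 = (41/4)**3 = 68921/64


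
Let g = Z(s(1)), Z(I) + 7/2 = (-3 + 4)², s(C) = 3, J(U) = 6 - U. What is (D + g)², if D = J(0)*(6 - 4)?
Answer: 361/4 ≈ 90.250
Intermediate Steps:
Z(I) = -5/2 (Z(I) = -7/2 + (-3 + 4)² = -7/2 + 1² = -7/2 + 1 = -5/2)
g = -5/2 ≈ -2.5000
D = 12 (D = (6 - 1*0)*(6 - 4) = (6 + 0)*2 = 6*2 = 12)
(D + g)² = (12 - 5/2)² = (19/2)² = 361/4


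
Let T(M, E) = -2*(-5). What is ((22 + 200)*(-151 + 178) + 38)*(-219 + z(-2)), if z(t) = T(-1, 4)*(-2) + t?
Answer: -1453712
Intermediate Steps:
T(M, E) = 10
z(t) = -20 + t (z(t) = 10*(-2) + t = -20 + t)
((22 + 200)*(-151 + 178) + 38)*(-219 + z(-2)) = ((22 + 200)*(-151 + 178) + 38)*(-219 + (-20 - 2)) = (222*27 + 38)*(-219 - 22) = (5994 + 38)*(-241) = 6032*(-241) = -1453712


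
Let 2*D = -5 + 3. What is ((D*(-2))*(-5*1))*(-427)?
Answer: 4270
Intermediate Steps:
D = -1 (D = (-5 + 3)/2 = (½)*(-2) = -1)
((D*(-2))*(-5*1))*(-427) = ((-1*(-2))*(-5*1))*(-427) = (2*(-5))*(-427) = -10*(-427) = 4270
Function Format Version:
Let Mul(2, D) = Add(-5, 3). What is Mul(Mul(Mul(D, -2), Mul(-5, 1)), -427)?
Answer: 4270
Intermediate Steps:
D = -1 (D = Mul(Rational(1, 2), Add(-5, 3)) = Mul(Rational(1, 2), -2) = -1)
Mul(Mul(Mul(D, -2), Mul(-5, 1)), -427) = Mul(Mul(Mul(-1, -2), Mul(-5, 1)), -427) = Mul(Mul(2, -5), -427) = Mul(-10, -427) = 4270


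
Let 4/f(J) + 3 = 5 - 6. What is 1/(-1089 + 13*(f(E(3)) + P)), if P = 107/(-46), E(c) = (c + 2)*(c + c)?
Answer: -46/52083 ≈ -0.00088321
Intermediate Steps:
E(c) = 2*c*(2 + c) (E(c) = (2 + c)*(2*c) = 2*c*(2 + c))
f(J) = -1 (f(J) = 4/(-3 + (5 - 6)) = 4/(-3 - 1) = 4/(-4) = 4*(-¼) = -1)
P = -107/46 (P = 107*(-1/46) = -107/46 ≈ -2.3261)
1/(-1089 + 13*(f(E(3)) + P)) = 1/(-1089 + 13*(-1 - 107/46)) = 1/(-1089 + 13*(-153/46)) = 1/(-1089 - 1989/46) = 1/(-52083/46) = -46/52083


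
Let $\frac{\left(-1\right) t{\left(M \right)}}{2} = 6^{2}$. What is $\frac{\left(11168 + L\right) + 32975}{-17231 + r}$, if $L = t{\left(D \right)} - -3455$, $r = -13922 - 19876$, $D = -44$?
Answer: $- \frac{47526}{51029} \approx -0.93135$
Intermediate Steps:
$t{\left(M \right)} = -72$ ($t{\left(M \right)} = - 2 \cdot 6^{2} = \left(-2\right) 36 = -72$)
$r = -33798$ ($r = -13922 - 19876 = -33798$)
$L = 3383$ ($L = -72 - -3455 = -72 + 3455 = 3383$)
$\frac{\left(11168 + L\right) + 32975}{-17231 + r} = \frac{\left(11168 + 3383\right) + 32975}{-17231 - 33798} = \frac{14551 + 32975}{-51029} = 47526 \left(- \frac{1}{51029}\right) = - \frac{47526}{51029}$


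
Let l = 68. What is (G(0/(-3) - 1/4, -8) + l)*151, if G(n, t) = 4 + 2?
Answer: 11174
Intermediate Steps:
G(n, t) = 6
(G(0/(-3) - 1/4, -8) + l)*151 = (6 + 68)*151 = 74*151 = 11174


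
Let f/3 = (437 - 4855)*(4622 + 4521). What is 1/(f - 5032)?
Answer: -1/121186354 ≈ -8.2518e-9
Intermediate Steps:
f = -121181322 (f = 3*((437 - 4855)*(4622 + 4521)) = 3*(-4418*9143) = 3*(-40393774) = -121181322)
1/(f - 5032) = 1/(-121181322 - 5032) = 1/(-121186354) = -1/121186354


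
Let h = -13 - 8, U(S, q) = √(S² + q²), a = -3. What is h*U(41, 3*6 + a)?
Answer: -21*√1906 ≈ -916.81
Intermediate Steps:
h = -21
h*U(41, 3*6 + a) = -21*√(41² + (3*6 - 3)²) = -21*√(1681 + (18 - 3)²) = -21*√(1681 + 15²) = -21*√(1681 + 225) = -21*√1906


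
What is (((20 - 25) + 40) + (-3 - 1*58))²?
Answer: 676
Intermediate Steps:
(((20 - 25) + 40) + (-3 - 1*58))² = ((-5 + 40) + (-3 - 58))² = (35 - 61)² = (-26)² = 676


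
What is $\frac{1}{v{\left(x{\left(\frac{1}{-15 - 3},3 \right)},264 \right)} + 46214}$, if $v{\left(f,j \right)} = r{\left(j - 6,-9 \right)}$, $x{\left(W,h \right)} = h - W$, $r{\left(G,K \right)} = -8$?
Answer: $\frac{1}{46206} \approx 2.1642 \cdot 10^{-5}$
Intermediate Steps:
$v{\left(f,j \right)} = -8$
$\frac{1}{v{\left(x{\left(\frac{1}{-15 - 3},3 \right)},264 \right)} + 46214} = \frac{1}{-8 + 46214} = \frac{1}{46206}$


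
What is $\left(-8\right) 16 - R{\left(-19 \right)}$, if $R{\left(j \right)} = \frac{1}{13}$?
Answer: $- \frac{1665}{13} \approx -128.08$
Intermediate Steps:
$R{\left(j \right)} = \frac{1}{13}$
$\left(-8\right) 16 - R{\left(-19 \right)} = \left(-8\right) 16 - \frac{1}{13} = -128 - \frac{1}{13} = - \frac{1665}{13}$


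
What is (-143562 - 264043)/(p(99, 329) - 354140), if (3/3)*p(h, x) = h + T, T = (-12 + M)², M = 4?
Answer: 407605/353977 ≈ 1.1515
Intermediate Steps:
T = 64 (T = (-12 + 4)² = (-8)² = 64)
p(h, x) = 64 + h (p(h, x) = h + 64 = 64 + h)
(-143562 - 264043)/(p(99, 329) - 354140) = (-143562 - 264043)/((64 + 99) - 354140) = -407605/(163 - 354140) = -407605/(-353977) = -407605*(-1/353977) = 407605/353977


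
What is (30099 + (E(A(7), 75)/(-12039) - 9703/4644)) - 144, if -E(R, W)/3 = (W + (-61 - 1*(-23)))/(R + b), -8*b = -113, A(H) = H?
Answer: 94338097260073/3149546868 ≈ 29953.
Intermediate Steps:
b = 113/8 (b = -1/8*(-113) = 113/8 ≈ 14.125)
E(R, W) = -3*(-38 + W)/(113/8 + R) (E(R, W) = -3*(W + (-61 - 1*(-23)))/(R + 113/8) = -3*(W + (-61 + 23))/(113/8 + R) = -3*(W - 38)/(113/8 + R) = -3*(-38 + W)/(113/8 + R))
(30099 + (E(A(7), 75)/(-12039) - 9703/4644)) - 144 = (30099 + ((24*(38 - 1*75)/(113 + 8*7))/(-12039) - 9703/4644)) - 144 = (30099 + ((24*(38 - 75)/(113 + 56))*(-1/12039) - 9703*1/4644)) - 144 = (30099 + ((24*(-37)/169)*(-1/12039) - 9703/4644)) - 144 = (30099 + ((24*(1/169)*(-37))*(-1/12039) - 9703/4644)) - 144 = (30099 + (-888/169*(-1/12039) - 9703/4644)) - 144 = (30099 + (296/678197 - 9703/4644)) - 144 = (30099 - 6579170867/3149546868) - 144 = 94791632009065/3149546868 - 144 = 94338097260073/3149546868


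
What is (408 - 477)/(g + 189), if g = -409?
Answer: 69/220 ≈ 0.31364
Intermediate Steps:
(408 - 477)/(g + 189) = (408 - 477)/(-409 + 189) = -69/(-220) = -69*(-1/220) = 69/220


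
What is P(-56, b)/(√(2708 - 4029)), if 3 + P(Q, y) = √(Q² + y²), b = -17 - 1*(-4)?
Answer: I*√1321*(3 - √3305)/1321 ≈ -1.4992*I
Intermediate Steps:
b = -13 (b = -17 + 4 = -13)
P(Q, y) = -3 + √(Q² + y²)
P(-56, b)/(√(2708 - 4029)) = (-3 + √((-56)² + (-13)²))/(√(2708 - 4029)) = (-3 + √(3136 + 169))/(√(-1321)) = (-3 + √3305)/((I*√1321)) = (-3 + √3305)*(-I*√1321/1321) = -I*√1321*(-3 + √3305)/1321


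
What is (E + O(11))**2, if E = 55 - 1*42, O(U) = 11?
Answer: 576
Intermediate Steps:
E = 13 (E = 55 - 42 = 13)
(E + O(11))**2 = (13 + 11)**2 = 24**2 = 576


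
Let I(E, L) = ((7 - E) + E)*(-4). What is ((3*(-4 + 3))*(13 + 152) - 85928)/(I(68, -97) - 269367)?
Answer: 86423/269395 ≈ 0.32080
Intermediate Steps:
I(E, L) = -28 (I(E, L) = 7*(-4) = -28)
((3*(-4 + 3))*(13 + 152) - 85928)/(I(68, -97) - 269367) = ((3*(-4 + 3))*(13 + 152) - 85928)/(-28 - 269367) = ((3*(-1))*165 - 85928)/(-269395) = (-3*165 - 85928)*(-1/269395) = (-495 - 85928)*(-1/269395) = -86423*(-1/269395) = 86423/269395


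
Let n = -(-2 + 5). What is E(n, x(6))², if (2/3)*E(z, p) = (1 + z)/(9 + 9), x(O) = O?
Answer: 1/36 ≈ 0.027778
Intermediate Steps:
n = -3 (n = -1*3 = -3)
E(z, p) = 1/12 + z/12 (E(z, p) = 3*((1 + z)/(9 + 9))/2 = 3*((1 + z)/18)/2 = 3*((1 + z)*(1/18))/2 = 3*(1/18 + z/18)/2 = 1/12 + z/12)
E(n, x(6))² = (1/12 + (1/12)*(-3))² = (1/12 - ¼)² = (-⅙)² = 1/36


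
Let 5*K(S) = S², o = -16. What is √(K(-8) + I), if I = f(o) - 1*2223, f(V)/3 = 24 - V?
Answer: I*√52255/5 ≈ 45.719*I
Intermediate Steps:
f(V) = 72 - 3*V (f(V) = 3*(24 - V) = 72 - 3*V)
K(S) = S²/5
I = -2103 (I = (72 - 3*(-16)) - 1*2223 = (72 + 48) - 2223 = 120 - 2223 = -2103)
√(K(-8) + I) = √((⅕)*(-8)² - 2103) = √((⅕)*64 - 2103) = √(64/5 - 2103) = √(-10451/5) = I*√52255/5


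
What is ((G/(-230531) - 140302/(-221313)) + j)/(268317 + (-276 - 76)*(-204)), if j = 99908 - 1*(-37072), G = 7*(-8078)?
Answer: 39935411171384/99160056499545 ≈ 0.40274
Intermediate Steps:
G = -56546
j = 136980 (j = 99908 + 37072 = 136980)
((G/(-230531) - 140302/(-221313)) + j)/(268317 + (-276 - 76)*(-204)) = ((-56546/(-230531) - 140302/(-221313)) + 136980)/(268317 + (-276 - 76)*(-204)) = ((-56546*(-1/230531) - 140302*(-1/221313)) + 136980)/(268317 - 352*(-204)) = ((8078/32933 + 140302/221313) + 136980)/(268317 + 71808) = (6408332180/7288501029 + 136980)/340125 = (998385279284600/7288501029)*(1/340125) = 39935411171384/99160056499545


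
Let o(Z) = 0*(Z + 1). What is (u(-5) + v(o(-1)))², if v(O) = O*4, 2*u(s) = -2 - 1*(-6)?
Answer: 4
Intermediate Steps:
o(Z) = 0 (o(Z) = 0*(1 + Z) = 0)
u(s) = 2 (u(s) = (-2 - 1*(-6))/2 = (-2 + 6)/2 = (½)*4 = 2)
v(O) = 4*O
(u(-5) + v(o(-1)))² = (2 + 4*0)² = (2 + 0)² = 2² = 4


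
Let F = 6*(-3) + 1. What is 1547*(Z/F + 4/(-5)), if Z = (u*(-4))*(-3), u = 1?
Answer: -11648/5 ≈ -2329.6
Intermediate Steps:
F = -17 (F = -18 + 1 = -17)
Z = 12 (Z = (1*(-4))*(-3) = -4*(-3) = 12)
1547*(Z/F + 4/(-5)) = 1547*(12/(-17) + 4/(-5)) = 1547*(12*(-1/17) + 4*(-⅕)) = 1547*(-12/17 - ⅘) = 1547*(-128/85) = -11648/5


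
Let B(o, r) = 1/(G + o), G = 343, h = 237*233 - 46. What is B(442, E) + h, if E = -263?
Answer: 43312376/785 ≈ 55175.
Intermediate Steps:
h = 55175 (h = 55221 - 46 = 55175)
B(o, r) = 1/(343 + o)
B(442, E) + h = 1/(343 + 442) + 55175 = 1/785 + 55175 = 43312376/785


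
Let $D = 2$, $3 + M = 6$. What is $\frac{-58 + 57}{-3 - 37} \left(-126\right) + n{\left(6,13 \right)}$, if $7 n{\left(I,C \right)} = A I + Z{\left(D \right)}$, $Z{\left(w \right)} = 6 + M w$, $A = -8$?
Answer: $- \frac{1161}{140} \approx -8.2929$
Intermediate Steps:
$M = 3$ ($M = -3 + 6 = 3$)
$Z{\left(w \right)} = 6 + 3 w$
$n{\left(I,C \right)} = \frac{12}{7} - \frac{8 I}{7}$ ($n{\left(I,C \right)} = \frac{- 8 I + \left(6 + 3 \cdot 2\right)}{7} = \frac{- 8 I + \left(6 + 6\right)}{7} = \frac{- 8 I + 12}{7} = \frac{12 - 8 I}{7} = \frac{12}{7} - \frac{8 I}{7}$)
$\frac{-58 + 57}{-3 - 37} \left(-126\right) + n{\left(6,13 \right)} = \frac{-58 + 57}{-3 - 37} \left(-126\right) + \left(\frac{12}{7} - \frac{48}{7}\right) = - \frac{1}{-40} \left(-126\right) + \left(\frac{12}{7} - \frac{48}{7}\right) = \left(-1\right) \left(- \frac{1}{40}\right) \left(-126\right) - \frac{36}{7} = \frac{1}{40} \left(-126\right) - \frac{36}{7} = - \frac{63}{20} - \frac{36}{7} = - \frac{1161}{140}$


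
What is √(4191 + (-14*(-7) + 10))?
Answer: √4299 ≈ 65.567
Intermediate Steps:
√(4191 + (-14*(-7) + 10)) = √(4191 + (98 + 10)) = √(4191 + 108) = √4299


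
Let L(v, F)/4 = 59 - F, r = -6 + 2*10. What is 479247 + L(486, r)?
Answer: 479427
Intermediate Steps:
r = 14 (r = -6 + 20 = 14)
L(v, F) = 236 - 4*F (L(v, F) = 4*(59 - F) = 236 - 4*F)
479247 + L(486, r) = 479247 + (236 - 4*14) = 479247 + (236 - 56) = 479247 + 180 = 479427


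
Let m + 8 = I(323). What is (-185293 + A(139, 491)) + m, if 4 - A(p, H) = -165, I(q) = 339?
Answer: -184793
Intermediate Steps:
m = 331 (m = -8 + 339 = 331)
A(p, H) = 169 (A(p, H) = 4 - 1*(-165) = 4 + 165 = 169)
(-185293 + A(139, 491)) + m = (-185293 + 169) + 331 = -185124 + 331 = -184793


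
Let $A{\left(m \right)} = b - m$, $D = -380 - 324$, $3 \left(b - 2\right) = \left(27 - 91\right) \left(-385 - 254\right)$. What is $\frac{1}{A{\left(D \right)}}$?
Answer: $\frac{1}{14338} \approx 6.9745 \cdot 10^{-5}$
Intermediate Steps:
$b = 13634$ ($b = 2 + \frac{\left(27 - 91\right) \left(-385 - 254\right)}{3} = 2 + \frac{\left(27 - 91\right) \left(-639\right)}{3} = 2 + \frac{\left(-64\right) \left(-639\right)}{3} = 2 + \frac{1}{3} \cdot 40896 = 2 + 13632 = 13634$)
$D = -704$
$A{\left(m \right)} = 13634 - m$
$\frac{1}{A{\left(D \right)}} = \frac{1}{13634 - -704} = \frac{1}{13634 + 704} = \frac{1}{14338}$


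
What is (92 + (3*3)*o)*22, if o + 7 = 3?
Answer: 1232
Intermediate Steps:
o = -4 (o = -7 + 3 = -4)
(92 + (3*3)*o)*22 = (92 + (3*3)*(-4))*22 = (92 + 9*(-4))*22 = (92 - 36)*22 = 56*22 = 1232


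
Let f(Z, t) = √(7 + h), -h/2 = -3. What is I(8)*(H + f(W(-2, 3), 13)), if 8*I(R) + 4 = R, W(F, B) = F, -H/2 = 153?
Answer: -153 + √13/2 ≈ -151.20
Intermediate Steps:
H = -306 (H = -2*153 = -306)
h = 6 (h = -2*(-3) = 6)
I(R) = -½ + R/8
f(Z, t) = √13 (f(Z, t) = √(7 + 6) = √13)
I(8)*(H + f(W(-2, 3), 13)) = (-½ + (⅛)*8)*(-306 + √13) = (-½ + 1)*(-306 + √13) = (-306 + √13)/2 = -153 + √13/2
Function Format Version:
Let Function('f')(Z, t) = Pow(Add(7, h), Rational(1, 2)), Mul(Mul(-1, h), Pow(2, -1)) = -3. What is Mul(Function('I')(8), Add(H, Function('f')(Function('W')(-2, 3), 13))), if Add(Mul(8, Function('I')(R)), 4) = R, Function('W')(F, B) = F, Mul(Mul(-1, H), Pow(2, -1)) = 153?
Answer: Add(-153, Mul(Rational(1, 2), Pow(13, Rational(1, 2)))) ≈ -151.20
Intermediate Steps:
H = -306 (H = Mul(-2, 153) = -306)
h = 6 (h = Mul(-2, -3) = 6)
Function('I')(R) = Add(Rational(-1, 2), Mul(Rational(1, 8), R))
Function('f')(Z, t) = Pow(13, Rational(1, 2)) (Function('f')(Z, t) = Pow(Add(7, 6), Rational(1, 2)) = Pow(13, Rational(1, 2)))
Mul(Function('I')(8), Add(H, Function('f')(Function('W')(-2, 3), 13))) = Mul(Add(Rational(-1, 2), Mul(Rational(1, 8), 8)), Add(-306, Pow(13, Rational(1, 2)))) = Mul(Add(Rational(-1, 2), 1), Add(-306, Pow(13, Rational(1, 2)))) = Mul(Rational(1, 2), Add(-306, Pow(13, Rational(1, 2)))) = Add(-153, Mul(Rational(1, 2), Pow(13, Rational(1, 2))))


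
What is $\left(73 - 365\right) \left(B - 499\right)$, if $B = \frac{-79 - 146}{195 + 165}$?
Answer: $\frac{291781}{2} \approx 1.4589 \cdot 10^{5}$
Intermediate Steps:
$B = - \frac{5}{8}$ ($B = - \frac{225}{360} = \left(-225\right) \frac{1}{360} = - \frac{5}{8} \approx -0.625$)
$\left(73 - 365\right) \left(B - 499\right) = \left(73 - 365\right) \left(- \frac{5}{8} - 499\right) = \left(-292\right) \left(- \frac{3997}{8}\right) = \frac{291781}{2}$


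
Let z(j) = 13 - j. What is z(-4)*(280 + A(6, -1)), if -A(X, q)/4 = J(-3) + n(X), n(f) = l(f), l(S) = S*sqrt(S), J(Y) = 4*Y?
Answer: 5576 - 408*sqrt(6) ≈ 4576.6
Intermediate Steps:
l(S) = S**(3/2)
n(f) = f**(3/2)
A(X, q) = 48 - 4*X**(3/2) (A(X, q) = -4*(4*(-3) + X**(3/2)) = -4*(-12 + X**(3/2)) = 48 - 4*X**(3/2))
z(-4)*(280 + A(6, -1)) = (13 - 1*(-4))*(280 + (48 - 24*sqrt(6))) = (13 + 4)*(280 + (48 - 24*sqrt(6))) = 17*(280 + (48 - 24*sqrt(6))) = 17*(328 - 24*sqrt(6)) = 5576 - 408*sqrt(6)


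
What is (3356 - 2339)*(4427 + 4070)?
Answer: 8641449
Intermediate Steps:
(3356 - 2339)*(4427 + 4070) = 1017*8497 = 8641449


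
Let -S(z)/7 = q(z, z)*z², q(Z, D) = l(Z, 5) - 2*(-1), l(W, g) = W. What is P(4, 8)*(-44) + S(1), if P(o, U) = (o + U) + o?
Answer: -725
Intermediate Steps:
q(Z, D) = 2 + Z (q(Z, D) = Z - 2*(-1) = Z + 2 = 2 + Z)
P(o, U) = U + 2*o (P(o, U) = (U + o) + o = U + 2*o)
S(z) = -7*z²*(2 + z) (S(z) = -7*(2 + z)*z² = -7*z²*(2 + z))
P(4, 8)*(-44) + S(1) = (8 + 2*4)*(-44) + 7*1²*(-2 - 1*1) = (8 + 8)*(-44) + 7*1*(-2 - 1) = 16*(-44) + 7*1*(-3) = -704 - 21 = -725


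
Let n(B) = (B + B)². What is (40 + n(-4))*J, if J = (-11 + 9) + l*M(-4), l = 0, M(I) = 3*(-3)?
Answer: -208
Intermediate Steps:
M(I) = -9
n(B) = 4*B² (n(B) = (2*B)² = 4*B²)
J = -2 (J = (-11 + 9) + 0*(-9) = -2 + 0 = -2)
(40 + n(-4))*J = (40 + 4*(-4)²)*(-2) = (40 + 4*16)*(-2) = (40 + 64)*(-2) = 104*(-2) = -208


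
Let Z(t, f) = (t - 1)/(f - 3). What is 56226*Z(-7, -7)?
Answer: 224904/5 ≈ 44981.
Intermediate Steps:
Z(t, f) = (-1 + t)/(-3 + f)
56226*Z(-7, -7) = 56226*((-1 - 7)/(-3 - 7)) = 56226*(-8/(-10)) = 56226*(-1/10*(-8)) = 56226*(4/5) = 224904/5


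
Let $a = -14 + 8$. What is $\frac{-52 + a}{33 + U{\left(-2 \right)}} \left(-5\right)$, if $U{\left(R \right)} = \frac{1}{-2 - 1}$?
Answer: $\frac{435}{49} \approx 8.8775$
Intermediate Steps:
$U{\left(R \right)} = - \frac{1}{3}$ ($U{\left(R \right)} = \frac{1}{-3} = - \frac{1}{3}$)
$a = -6$
$\frac{-52 + a}{33 + U{\left(-2 \right)}} \left(-5\right) = \frac{-52 - 6}{33 - \frac{1}{3}} \left(-5\right) = - \frac{58}{\frac{98}{3}} \left(-5\right) = \left(-58\right) \frac{3}{98} \left(-5\right) = \left(- \frac{87}{49}\right) \left(-5\right) = \frac{435}{49}$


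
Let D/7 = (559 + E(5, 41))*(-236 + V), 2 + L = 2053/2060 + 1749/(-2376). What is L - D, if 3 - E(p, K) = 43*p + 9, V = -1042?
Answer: 112120511339/37080 ≈ 3.0237e+6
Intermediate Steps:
E(p, K) = -6 - 43*p (E(p, K) = 3 - (43*p + 9) = 3 - (9 + 43*p) = 3 + (-9 - 43*p) = -6 - 43*p)
L = -64501/37080 (L = -2 + (2053/2060 + 1749/(-2376)) = -2 + (2053*(1/2060) + 1749*(-1/2376)) = -2 + (2053/2060 - 53/72) = -2 + 9659/37080 = -64501/37080 ≈ -1.7395)
D = -3023748 (D = 7*((559 + (-6 - 43*5))*(-236 - 1042)) = 7*((559 + (-6 - 215))*(-1278)) = 7*((559 - 221)*(-1278)) = 7*(338*(-1278)) = 7*(-431964) = -3023748)
L - D = -64501/37080 - 1*(-3023748) = -64501/37080 + 3023748 = 112120511339/37080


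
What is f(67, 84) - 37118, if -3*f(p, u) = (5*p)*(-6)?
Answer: -36448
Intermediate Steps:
f(p, u) = 10*p (f(p, u) = -5*p*(-6)/3 = -(-10)*p = 10*p)
f(67, 84) - 37118 = 10*67 - 37118 = 670 - 37118 = -36448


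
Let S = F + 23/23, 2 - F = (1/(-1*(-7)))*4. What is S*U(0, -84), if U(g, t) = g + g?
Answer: 0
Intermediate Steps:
U(g, t) = 2*g
F = 10/7 (F = 2 - 1/(-1*(-7))*4 = 2 - 1/7*4 = 2 - 1*(1/7)*4 = 2 - 4/7 = 10/7 ≈ 1.4286)
S = 17/7 (S = 10/7 + 23/23 = 10/7 + 23*(1/23) = 10/7 + 1 = 17/7 ≈ 2.4286)
S*U(0, -84) = 17*(2*0)/7 = (17/7)*0 = 0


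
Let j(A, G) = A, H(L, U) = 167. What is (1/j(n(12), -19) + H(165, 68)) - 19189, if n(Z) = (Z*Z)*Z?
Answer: -32870015/1728 ≈ -19022.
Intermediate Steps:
n(Z) = Z³ (n(Z) = Z²*Z = Z³)
(1/j(n(12), -19) + H(165, 68)) - 19189 = (1/(12³) + 167) - 19189 = (1/1728 + 167) - 19189 = 288577/1728 - 19189 = -32870015/1728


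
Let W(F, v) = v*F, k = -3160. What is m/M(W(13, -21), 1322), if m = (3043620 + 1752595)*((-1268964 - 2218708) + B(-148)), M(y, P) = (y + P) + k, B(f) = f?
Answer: 16728334601300/2111 ≈ 7.9244e+9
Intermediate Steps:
W(F, v) = F*v
M(y, P) = -3160 + P + y (M(y, P) = (y + P) - 3160 = (P + y) - 3160 = -3160 + P + y)
m = -16728334601300 (m = (3043620 + 1752595)*((-1268964 - 2218708) - 148) = 4796215*(-3487672 - 148) = 4796215*(-3487820) = -16728334601300)
m/M(W(13, -21), 1322) = -16728334601300/(-3160 + 1322 + 13*(-21)) = -16728334601300/(-3160 + 1322 - 273) = -16728334601300/(-2111) = -16728334601300*(-1/2111) = 16728334601300/2111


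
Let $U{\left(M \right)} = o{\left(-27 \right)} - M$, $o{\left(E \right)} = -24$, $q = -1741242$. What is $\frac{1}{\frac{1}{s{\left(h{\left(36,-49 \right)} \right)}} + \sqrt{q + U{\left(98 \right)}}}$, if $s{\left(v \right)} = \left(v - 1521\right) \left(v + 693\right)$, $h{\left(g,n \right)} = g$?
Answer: $- \frac{1082565}{2040786279531162901} - \frac{2343893958450 i \sqrt{435341}}{2040786279531162901} \approx -5.3046 \cdot 10^{-13} - 0.0007578 i$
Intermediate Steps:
$U{\left(M \right)} = -24 - M$
$s{\left(v \right)} = \left(-1521 + v\right) \left(693 + v\right)$
$\frac{1}{\frac{1}{s{\left(h{\left(36,-49 \right)} \right)}} + \sqrt{q + U{\left(98 \right)}}} = \frac{1}{\frac{1}{-1054053 + 36^{2} - 29808} + \sqrt{-1741242 - 122}} = \frac{1}{\frac{1}{-1054053 + 1296 - 29808} + \sqrt{-1741242 - 122}} = \frac{1}{\frac{1}{-1082565} + \sqrt{-1741242 - 122}} = \frac{1}{- \frac{1}{1082565} + \sqrt{-1741364}} = \frac{1}{- \frac{1}{1082565} + 2 i \sqrt{435341}}$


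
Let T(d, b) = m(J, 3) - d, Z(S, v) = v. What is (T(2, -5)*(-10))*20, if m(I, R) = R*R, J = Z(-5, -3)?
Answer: -1400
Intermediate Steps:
J = -3
m(I, R) = R²
T(d, b) = 9 - d (T(d, b) = 3² - d = 9 - d)
(T(2, -5)*(-10))*20 = ((9 - 1*2)*(-10))*20 = ((9 - 2)*(-10))*20 = (7*(-10))*20 = -70*20 = -1400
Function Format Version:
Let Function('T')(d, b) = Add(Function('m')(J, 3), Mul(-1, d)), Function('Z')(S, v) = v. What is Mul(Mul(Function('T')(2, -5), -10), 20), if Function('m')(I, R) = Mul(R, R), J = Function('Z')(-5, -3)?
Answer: -1400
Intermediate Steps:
J = -3
Function('m')(I, R) = Pow(R, 2)
Function('T')(d, b) = Add(9, Mul(-1, d)) (Function('T')(d, b) = Add(Pow(3, 2), Mul(-1, d)) = Add(9, Mul(-1, d)))
Mul(Mul(Function('T')(2, -5), -10), 20) = Mul(Mul(Add(9, Mul(-1, 2)), -10), 20) = Mul(Mul(Add(9, -2), -10), 20) = Mul(Mul(7, -10), 20) = Mul(-70, 20) = -1400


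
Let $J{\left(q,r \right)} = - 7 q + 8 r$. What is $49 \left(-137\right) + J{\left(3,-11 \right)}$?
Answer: $-6822$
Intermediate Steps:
$49 \left(-137\right) + J{\left(3,-11 \right)} = 49 \left(-137\right) + \left(\left(-7\right) 3 + 8 \left(-11\right)\right) = -6713 - 109 = -6822$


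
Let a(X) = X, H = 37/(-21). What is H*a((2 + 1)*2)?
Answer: -74/7 ≈ -10.571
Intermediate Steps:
H = -37/21 (H = 37*(-1/21) = -37/21 ≈ -1.7619)
H*a((2 + 1)*2) = -37*(2 + 1)*2/21 = -37*2/7 = -37/21*6 = -74/7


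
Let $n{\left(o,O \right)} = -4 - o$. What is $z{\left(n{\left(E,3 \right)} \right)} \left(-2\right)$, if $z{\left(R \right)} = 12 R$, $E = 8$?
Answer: $288$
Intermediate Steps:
$z{\left(n{\left(E,3 \right)} \right)} \left(-2\right) = 12 \left(-4 - 8\right) \left(-2\right) = 12 \left(-12\right) \left(-2\right) = \left(-144\right) \left(-2\right) = 288$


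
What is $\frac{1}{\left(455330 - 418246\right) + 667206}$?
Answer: $\frac{1}{704290} \approx 1.4199 \cdot 10^{-6}$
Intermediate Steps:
$\frac{1}{\left(455330 - 418246\right) + 667206} = \frac{1}{37084 + 667206} = \frac{1}{704290}$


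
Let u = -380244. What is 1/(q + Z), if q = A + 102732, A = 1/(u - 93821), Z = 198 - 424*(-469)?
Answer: 474065/143066180089 ≈ 3.3136e-6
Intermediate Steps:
Z = 199054 (Z = 198 + 198856 = 199054)
A = -1/474065 (A = 1/(-380244 - 93821) = 1/(-474065) = -1/474065 ≈ -2.1094e-6)
q = 48701645579/474065 (q = -1/474065 + 102732 = 48701645579/474065 ≈ 1.0273e+5)
1/(q + Z) = 1/(48701645579/474065 + 199054) = 1/(143066180089/474065) = 474065/143066180089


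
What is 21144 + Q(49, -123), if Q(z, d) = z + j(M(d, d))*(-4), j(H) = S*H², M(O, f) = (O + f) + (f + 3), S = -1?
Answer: 557017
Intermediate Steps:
M(O, f) = 3 + O + 2*f (M(O, f) = (O + f) + (3 + f) = 3 + O + 2*f)
j(H) = -H²
Q(z, d) = z + 4*(3 + 3*d)² (Q(z, d) = z - (3 + d + 2*d)²*(-4) = z - (3 + 3*d)²*(-4) = z + 4*(3 + 3*d)²)
21144 + Q(49, -123) = 21144 + (49 + 36*(1 - 123)²) = 21144 + (49 + 36*(-122)²) = 21144 + (49 + 36*14884) = 21144 + (49 + 535824) = 21144 + 535873 = 557017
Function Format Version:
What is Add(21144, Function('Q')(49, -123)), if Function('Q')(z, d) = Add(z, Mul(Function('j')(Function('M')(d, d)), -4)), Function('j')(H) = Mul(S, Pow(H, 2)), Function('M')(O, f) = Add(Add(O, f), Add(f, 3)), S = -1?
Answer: 557017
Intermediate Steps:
Function('M')(O, f) = Add(3, O, Mul(2, f)) (Function('M')(O, f) = Add(Add(O, f), Add(3, f)) = Add(3, O, Mul(2, f)))
Function('j')(H) = Mul(-1, Pow(H, 2))
Function('Q')(z, d) = Add(z, Mul(4, Pow(Add(3, Mul(3, d)), 2))) (Function('Q')(z, d) = Add(z, Mul(Mul(-1, Pow(Add(3, d, Mul(2, d)), 2)), -4)) = Add(z, Mul(Mul(-1, Pow(Add(3, Mul(3, d)), 2)), -4)) = Add(z, Mul(4, Pow(Add(3, Mul(3, d)), 2))))
Add(21144, Function('Q')(49, -123)) = Add(21144, Add(49, Mul(36, Pow(Add(1, -123), 2)))) = Add(21144, Add(49, Mul(36, Pow(-122, 2)))) = Add(21144, Add(49, Mul(36, 14884))) = Add(21144, Add(49, 535824)) = Add(21144, 535873) = 557017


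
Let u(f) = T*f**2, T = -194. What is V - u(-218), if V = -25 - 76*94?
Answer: 9212487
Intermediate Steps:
V = -7169 (V = -25 - 7144 = -7169)
u(f) = -194*f**2
V - u(-218) = -7169 - (-194)*(-218)**2 = -7169 - (-194)*47524 = -7169 - 1*(-9219656) = -7169 + 9219656 = 9212487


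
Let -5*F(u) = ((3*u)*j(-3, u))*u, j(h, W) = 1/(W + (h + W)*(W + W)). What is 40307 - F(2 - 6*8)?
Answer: 19549033/485 ≈ 40307.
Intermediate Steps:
j(h, W) = 1/(W + 2*W*(W + h)) (j(h, W) = 1/(W + (W + h)*(2*W)) = 1/(W + 2*W*(W + h)))
F(u) = -3*u/(5*(-5 + 2*u)) (F(u) = -(3*u)*(1/(u*(1 + 2*u + 2*(-3))))*u/5 = -(3*u)*(1/(u*(1 + 2*u - 6)))*u/5 = -(3*u)*(1/(u*(-5 + 2*u)))*u/5 = -3/(-5 + 2*u)*u/5 = -3*u/(5*(-5 + 2*u)))
40307 - F(2 - 6*8) = 40307 - (-3)*(2 - 6*8)/(-25 + 10*(2 - 6*8)) = 40307 - (-3)*(2 - 48)/(-25 + 10*(2 - 48)) = 40307 - (-3)*(-46)/(-25 + 10*(-46)) = 40307 - (-3)*(-46)/(-25 - 460) = 40307 - (-3)*(-46)/(-485) = 40307 - (-3)*(-46)*(-1)/485 = 40307 - 1*(-138/485) = 40307 + 138/485 = 19549033/485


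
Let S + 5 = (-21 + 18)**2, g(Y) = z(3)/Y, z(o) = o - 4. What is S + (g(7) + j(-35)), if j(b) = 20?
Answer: 167/7 ≈ 23.857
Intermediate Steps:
z(o) = -4 + o
g(Y) = -1/Y (g(Y) = (-4 + 3)/Y = -1/Y)
S = 4 (S = -5 + (-21 + 18)**2 = -5 + (-3)**2 = -5 + 9 = 4)
S + (g(7) + j(-35)) = 4 + (-1/7 + 20) = 4 + 139/7 = 167/7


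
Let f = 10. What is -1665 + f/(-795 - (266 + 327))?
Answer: -1155515/694 ≈ -1665.0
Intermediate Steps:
-1665 + f/(-795 - (266 + 327)) = -1665 + 10/(-795 - (266 + 327)) = -1665 + 10/(-795 - 1*593) = -1665 + 10/(-795 - 593) = -1665 + 10/(-1388) = -1665 + 10*(-1/1388) = -1665 - 5/694 = -1155515/694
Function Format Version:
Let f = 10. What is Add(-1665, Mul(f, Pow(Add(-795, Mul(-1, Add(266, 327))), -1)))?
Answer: Rational(-1155515, 694) ≈ -1665.0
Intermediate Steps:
Add(-1665, Mul(f, Pow(Add(-795, Mul(-1, Add(266, 327))), -1))) = Add(-1665, Mul(10, Pow(Add(-795, Mul(-1, Add(266, 327))), -1))) = Add(-1665, Mul(10, Pow(Add(-795, Mul(-1, 593)), -1))) = Add(-1665, Mul(10, Pow(Add(-795, -593), -1))) = Add(-1665, Mul(10, Pow(-1388, -1))) = Add(-1665, Mul(10, Rational(-1, 1388))) = Add(-1665, Rational(-5, 694)) = Rational(-1155515, 694)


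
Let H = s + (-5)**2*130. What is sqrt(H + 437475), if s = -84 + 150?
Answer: sqrt(440791) ≈ 663.92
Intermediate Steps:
s = 66
H = 3316 (H = 66 + (-5)**2*130 = 66 + 25*130 = 66 + 3250 = 3316)
sqrt(H + 437475) = sqrt(3316 + 437475) = sqrt(440791)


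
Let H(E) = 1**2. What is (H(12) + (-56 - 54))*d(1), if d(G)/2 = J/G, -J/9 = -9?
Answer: -17658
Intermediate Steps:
J = 81 (J = -9*(-9) = 81)
H(E) = 1
d(G) = 162/G (d(G) = 2*(81/G) = 162/G)
(H(12) + (-56 - 54))*d(1) = (1 + (-56 - 54))*(162/1) = (1 - 110)*(162*1) = -109*162 = -17658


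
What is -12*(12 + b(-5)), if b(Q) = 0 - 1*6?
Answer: -72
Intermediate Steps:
b(Q) = -6 (b(Q) = 0 - 6 = -6)
-12*(12 + b(-5)) = -12*(12 - 6) = -12*6 = -72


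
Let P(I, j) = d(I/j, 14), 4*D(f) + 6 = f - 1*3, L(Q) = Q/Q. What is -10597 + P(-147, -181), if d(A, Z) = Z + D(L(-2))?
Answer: -10585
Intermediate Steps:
L(Q) = 1
D(f) = -9/4 + f/4 (D(f) = -3/2 + (f - 1*3)/4 = -3/2 + (f - 3)/4 = -3/2 + (-3 + f)/4 = -3/2 + (-3/4 + f/4) = -9/4 + f/4)
d(A, Z) = -2 + Z (d(A, Z) = Z + (-9/4 + (1/4)*1) = Z + (-9/4 + 1/4) = Z - 2 = -2 + Z)
P(I, j) = 12 (P(I, j) = -2 + 14 = 12)
-10597 + P(-147, -181) = -10597 + 12 = -10585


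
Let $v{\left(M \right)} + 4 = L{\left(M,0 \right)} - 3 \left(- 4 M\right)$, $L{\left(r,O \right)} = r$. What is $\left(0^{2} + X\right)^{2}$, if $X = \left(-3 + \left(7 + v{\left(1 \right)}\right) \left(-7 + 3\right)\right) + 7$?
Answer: $3600$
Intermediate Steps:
$v{\left(M \right)} = -4 + 13 M$ ($v{\left(M \right)} = -4 - \left(- M + 3 \left(-4\right) M\right) = -4 + \left(M + 12 M\right) = -4 + 13 M$)
$X = -60$ ($X = \left(-3 + \left(7 + \left(-4 + 13 \cdot 1\right)\right) \left(-7 + 3\right)\right) + 7 = \left(-3 + \left(7 + \left(-4 + 13\right)\right) \left(-4\right)\right) + 7 = \left(-3 + \left(7 + 9\right) \left(-4\right)\right) + 7 = \left(-3 + 16 \left(-4\right)\right) + 7 = \left(-3 - 64\right) + 7 = -67 + 7 = -60$)
$\left(0^{2} + X\right)^{2} = \left(0^{2} - 60\right)^{2} = \left(0 - 60\right)^{2} = \left(-60\right)^{2} = 3600$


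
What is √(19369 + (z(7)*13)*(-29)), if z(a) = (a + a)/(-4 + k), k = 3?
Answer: 7*√503 ≈ 156.99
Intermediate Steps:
z(a) = -2*a (z(a) = (a + a)/(-4 + 3) = (2*a)/(-1) = (2*a)*(-1) = -2*a)
√(19369 + (z(7)*13)*(-29)) = √(19369 + (-2*7*13)*(-29)) = √(19369 - 14*13*(-29)) = √(19369 - 182*(-29)) = √(19369 + 5278) = √24647 = 7*√503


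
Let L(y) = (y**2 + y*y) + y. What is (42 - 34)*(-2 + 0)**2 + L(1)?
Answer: 35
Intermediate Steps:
L(y) = y + 2*y**2 (L(y) = (y**2 + y**2) + y = 2*y**2 + y = y + 2*y**2)
(42 - 34)*(-2 + 0)**2 + L(1) = (42 - 34)*(-2 + 0)**2 + 1*(1 + 2*1) = 8*(-2)**2 + 1*(1 + 2) = 8*4 + 1*3 = 32 + 3 = 35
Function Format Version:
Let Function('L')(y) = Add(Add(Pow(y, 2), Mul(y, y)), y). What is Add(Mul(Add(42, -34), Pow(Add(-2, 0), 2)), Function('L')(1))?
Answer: 35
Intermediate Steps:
Function('L')(y) = Add(y, Mul(2, Pow(y, 2))) (Function('L')(y) = Add(Add(Pow(y, 2), Pow(y, 2)), y) = Add(Mul(2, Pow(y, 2)), y) = Add(y, Mul(2, Pow(y, 2))))
Add(Mul(Add(42, -34), Pow(Add(-2, 0), 2)), Function('L')(1)) = Add(Mul(Add(42, -34), Pow(Add(-2, 0), 2)), Mul(1, Add(1, Mul(2, 1)))) = Add(Mul(8, Pow(-2, 2)), Mul(1, Add(1, 2))) = Add(Mul(8, 4), Mul(1, 3)) = Add(32, 3) = 35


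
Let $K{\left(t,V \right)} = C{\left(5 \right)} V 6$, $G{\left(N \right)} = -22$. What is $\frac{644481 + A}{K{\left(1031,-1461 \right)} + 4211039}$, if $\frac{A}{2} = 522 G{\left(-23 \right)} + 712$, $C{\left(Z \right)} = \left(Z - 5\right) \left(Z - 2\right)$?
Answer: $\frac{88991}{601577} \approx 0.14793$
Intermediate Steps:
$C{\left(Z \right)} = \left(-5 + Z\right) \left(-2 + Z\right)$
$K{\left(t,V \right)} = 0$ ($K{\left(t,V \right)} = \left(10 + 5^{2} - 35\right) V 6 = \left(10 + 25 - 35\right) V 6 = 0 V 6 = 0 \cdot 6 = 0$)
$A = -21544$ ($A = 2 \left(522 \left(-22\right) + 712\right) = 2 \left(-11484 + 712\right) = 2 \left(-10772\right) = -21544$)
$\frac{644481 + A}{K{\left(1031,-1461 \right)} + 4211039} = \frac{644481 - 21544}{0 + 4211039} = \frac{622937}{4211039} = 622937 \cdot \frac{1}{4211039} = \frac{88991}{601577}$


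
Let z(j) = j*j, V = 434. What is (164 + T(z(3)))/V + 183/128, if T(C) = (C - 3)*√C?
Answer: 7337/3968 ≈ 1.8490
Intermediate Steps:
z(j) = j²
T(C) = √C*(-3 + C) (T(C) = (-3 + C)*√C = √C*(-3 + C))
(164 + T(z(3)))/V + 183/128 = (164 + √(3²)*(-3 + 3²))/434 + 183/128 = (164 + √9*(-3 + 9))*(1/434) + 183*(1/128) = (164 + 3*6)*(1/434) + 183/128 = (164 + 18)*(1/434) + 183/128 = 182*(1/434) + 183/128 = 13/31 + 183/128 = 7337/3968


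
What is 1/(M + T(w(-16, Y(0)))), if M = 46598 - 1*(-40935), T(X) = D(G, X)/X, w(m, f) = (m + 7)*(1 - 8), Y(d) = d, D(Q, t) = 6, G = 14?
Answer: 21/1838195 ≈ 1.1424e-5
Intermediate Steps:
w(m, f) = -49 - 7*m (w(m, f) = (7 + m)*(-7) = -49 - 7*m)
T(X) = 6/X
M = 87533 (M = 46598 + 40935 = 87533)
1/(M + T(w(-16, Y(0)))) = 1/(87533 + 6/(-49 - 7*(-16))) = 1/(87533 + 6/(-49 + 112)) = 1/(87533 + 6/63) = 1/(87533 + 6*(1/63)) = 1/(87533 + 2/21) = 1/(1838195/21) = 21/1838195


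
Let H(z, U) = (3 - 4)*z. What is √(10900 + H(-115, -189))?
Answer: √11015 ≈ 104.95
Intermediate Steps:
H(z, U) = -z
√(10900 + H(-115, -189)) = √(10900 - 1*(-115)) = √(10900 + 115) = √11015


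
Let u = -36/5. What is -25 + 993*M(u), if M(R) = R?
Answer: -35873/5 ≈ -7174.6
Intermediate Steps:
u = -36/5 (u = -36*⅕ = -36/5 ≈ -7.2000)
-25 + 993*M(u) = -25 + 993*(-36/5) = -25 - 35748/5 = -35873/5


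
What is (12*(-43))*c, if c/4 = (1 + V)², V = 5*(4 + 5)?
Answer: -4367424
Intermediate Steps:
V = 45 (V = 5*9 = 45)
c = 8464 (c = 4*(1 + 45)² = 4*46² = 4*2116 = 8464)
(12*(-43))*c = (12*(-43))*8464 = -516*8464 = -4367424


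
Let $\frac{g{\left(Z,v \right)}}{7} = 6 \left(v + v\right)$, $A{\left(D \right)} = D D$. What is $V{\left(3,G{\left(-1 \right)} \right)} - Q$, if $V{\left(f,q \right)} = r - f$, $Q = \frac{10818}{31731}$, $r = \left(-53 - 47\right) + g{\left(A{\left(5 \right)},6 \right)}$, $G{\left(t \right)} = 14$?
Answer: $\frac{4237771}{10577} \approx 400.66$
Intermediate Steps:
$A{\left(D \right)} = D^{2}$
$g{\left(Z,v \right)} = 84 v$ ($g{\left(Z,v \right)} = 7 \cdot 6 \left(v + v\right) = 7 \cdot 6 \cdot 2 v = 7 \cdot 12 v = 84 v$)
$r = 404$ ($r = \left(-53 - 47\right) + 84 \cdot 6 = -100 + 504 = 404$)
$Q = \frac{3606}{10577}$ ($Q = 10818 \cdot \frac{1}{31731} = \frac{3606}{10577} \approx 0.34093$)
$V{\left(f,q \right)} = 404 - f$
$V{\left(3,G{\left(-1 \right)} \right)} - Q = \left(404 - 3\right) - \frac{3606}{10577} = 401 - \frac{3606}{10577} = \frac{4237771}{10577}$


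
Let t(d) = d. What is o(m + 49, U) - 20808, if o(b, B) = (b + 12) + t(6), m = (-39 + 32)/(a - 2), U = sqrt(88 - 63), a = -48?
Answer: -1037043/50 ≈ -20741.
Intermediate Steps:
U = 5 (U = sqrt(25) = 5)
m = 7/50 (m = (-39 + 32)/(-48 - 2) = -7/(-50) = -7*(-1/50) = 7/50 ≈ 0.14000)
o(b, B) = 18 + b (o(b, B) = (b + 12) + 6 = (12 + b) + 6 = 18 + b)
o(m + 49, U) - 20808 = (18 + (7/50 + 49)) - 20808 = (18 + 2457/50) - 20808 = 3357/50 - 20808 = -1037043/50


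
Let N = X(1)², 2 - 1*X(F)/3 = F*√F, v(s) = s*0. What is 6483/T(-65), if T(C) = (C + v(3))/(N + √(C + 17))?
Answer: -58347/65 - 25932*I*√3/65 ≈ -897.65 - 691.01*I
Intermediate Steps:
v(s) = 0
X(F) = 6 - 3*F^(3/2) (X(F) = 6 - 3*F*√F = 6 - 3*F^(3/2))
N = 9 (N = (6 - 3*1^(3/2))² = (6 - 3*1)² = (6 - 3)² = 3² = 9)
T(C) = C/(9 + √(17 + C)) (T(C) = (C + 0)/(9 + √(C + 17)) = C/(9 + √(17 + C)))
6483/T(-65) = 6483/((-65/(9 + √(17 - 65)))) = 6483/((-65/(9 + √(-48)))) = 6483/((-65/(9 + 4*I*√3))) = 6483*(-9/65 - 4*I*√3/65) = -58347/65 - 25932*I*√3/65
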